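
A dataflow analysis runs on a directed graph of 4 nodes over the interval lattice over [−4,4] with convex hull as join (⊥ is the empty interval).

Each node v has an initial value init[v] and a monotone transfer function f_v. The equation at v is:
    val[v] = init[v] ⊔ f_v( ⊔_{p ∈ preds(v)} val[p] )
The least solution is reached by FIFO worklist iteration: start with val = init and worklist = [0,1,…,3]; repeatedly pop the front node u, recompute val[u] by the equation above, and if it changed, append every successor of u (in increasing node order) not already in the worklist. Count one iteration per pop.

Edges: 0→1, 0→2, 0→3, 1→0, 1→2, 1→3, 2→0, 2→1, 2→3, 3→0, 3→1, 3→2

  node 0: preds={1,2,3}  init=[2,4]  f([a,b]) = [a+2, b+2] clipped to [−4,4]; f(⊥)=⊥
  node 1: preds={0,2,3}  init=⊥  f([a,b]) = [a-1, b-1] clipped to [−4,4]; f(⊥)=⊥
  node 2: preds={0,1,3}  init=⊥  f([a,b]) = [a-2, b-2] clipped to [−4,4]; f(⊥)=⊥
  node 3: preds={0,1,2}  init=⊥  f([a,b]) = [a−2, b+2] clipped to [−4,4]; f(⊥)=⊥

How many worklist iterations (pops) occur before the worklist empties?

12

Iteration log — 12 steps:
  step 1. node 0  ⊔preds=⊥  new=[2,4]  stable
  step 2. node 1  ⊔preds=[2,4]  new=[1,3]  old=⊥  +wl: 0
  step 3. node 2  ⊔preds=[1,4]  new=[-1,2]  old=⊥  +wl: 1
  step 4. node 3  ⊔preds=[-1,4]  new=[-3,4]  old=⊥  +wl: 2
  step 5. node 0  ⊔preds=[-3,4]  new=[-1,4]  old=[2,4]  +wl: 3
  step 6. node 1  ⊔preds=[-3,4]  new=[-4,3]  old=[1,3]  +wl: 0
  step 7. node 2  ⊔preds=[-4,4]  new=[-4,2]  old=[-1,2]  +wl: 1
  step 8. node 3  ⊔preds=[-4,4]  new=[-4,4]  old=[-3,4]  +wl: 2
  step 9. node 0  ⊔preds=[-4,4]  new=[-2,4]  old=[-1,4]  +wl: 3
  step 10. node 1  ⊔preds=[-4,4]  new=[-4,3]  stable
  step 11. node 2  ⊔preds=[-4,4]  new=[-4,2]  stable
  step 12. node 3  ⊔preds=[-4,4]  new=[-4,4]  stable

Least fixpoint reached:
  node 0: [-2,4]
  node 1: [-4,3]
  node 2: [-4,2]
  node 3: [-4,4]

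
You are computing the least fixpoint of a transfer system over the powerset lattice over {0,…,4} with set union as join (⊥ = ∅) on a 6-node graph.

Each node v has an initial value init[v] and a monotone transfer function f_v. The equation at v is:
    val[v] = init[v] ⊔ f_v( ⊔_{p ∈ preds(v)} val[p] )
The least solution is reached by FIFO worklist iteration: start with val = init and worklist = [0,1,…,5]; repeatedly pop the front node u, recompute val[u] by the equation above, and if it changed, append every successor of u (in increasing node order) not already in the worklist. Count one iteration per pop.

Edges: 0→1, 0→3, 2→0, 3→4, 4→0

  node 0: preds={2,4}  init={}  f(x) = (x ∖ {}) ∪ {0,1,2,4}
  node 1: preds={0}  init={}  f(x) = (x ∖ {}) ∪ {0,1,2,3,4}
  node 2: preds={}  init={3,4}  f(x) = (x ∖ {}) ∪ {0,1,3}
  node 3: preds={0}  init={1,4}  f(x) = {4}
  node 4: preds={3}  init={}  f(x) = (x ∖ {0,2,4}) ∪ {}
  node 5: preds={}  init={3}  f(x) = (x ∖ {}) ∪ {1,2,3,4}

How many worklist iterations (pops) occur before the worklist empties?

7

Trace (7 dequeues):
  [1] u=0 | in {3,4} | out {0,1,2,3,4} | prev {} | push {}
  [2] u=1 | in {0,1,2,3,4} | out {0,1,2,3,4} | prev {} | push {}
  [3] u=2 | in {} | out {0,1,3,4} | prev {3,4} | push {0}
  [4] u=3 | in {0,1,2,3,4} | out {1,4} | ==
  [5] u=4 | in {1,4} | out {1} | prev {} | push {}
  [6] u=5 | in {} | out {1,2,3,4} | prev {3} | push {}
  [7] u=0 | in {0,1,3,4} | out {0,1,2,3,4} | ==

Converged values:
  [0] {0,1,2,3,4}
  [1] {0,1,2,3,4}
  [2] {0,1,3,4}
  [3] {1,4}
  [4] {1}
  [5] {1,2,3,4}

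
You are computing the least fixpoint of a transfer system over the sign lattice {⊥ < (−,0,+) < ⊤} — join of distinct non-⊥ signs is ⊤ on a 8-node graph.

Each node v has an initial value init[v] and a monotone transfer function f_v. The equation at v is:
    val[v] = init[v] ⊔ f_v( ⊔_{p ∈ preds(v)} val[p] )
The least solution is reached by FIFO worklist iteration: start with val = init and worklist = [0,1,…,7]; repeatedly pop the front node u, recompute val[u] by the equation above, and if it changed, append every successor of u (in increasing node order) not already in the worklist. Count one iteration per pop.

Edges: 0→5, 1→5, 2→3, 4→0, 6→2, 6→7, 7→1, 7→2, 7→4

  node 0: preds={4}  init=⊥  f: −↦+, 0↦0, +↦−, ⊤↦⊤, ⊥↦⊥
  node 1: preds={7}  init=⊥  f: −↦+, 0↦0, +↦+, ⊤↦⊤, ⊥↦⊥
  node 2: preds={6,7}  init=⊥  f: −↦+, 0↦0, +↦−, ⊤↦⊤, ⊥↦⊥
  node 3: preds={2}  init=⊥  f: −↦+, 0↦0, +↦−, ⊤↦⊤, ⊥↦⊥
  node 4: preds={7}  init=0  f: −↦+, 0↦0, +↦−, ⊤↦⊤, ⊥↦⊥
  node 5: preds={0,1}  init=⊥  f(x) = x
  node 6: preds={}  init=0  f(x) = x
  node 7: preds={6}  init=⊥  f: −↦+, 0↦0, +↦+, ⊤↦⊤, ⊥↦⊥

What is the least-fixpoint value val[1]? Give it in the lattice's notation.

0

Iteration log — 12 steps:
  step 1. node 0  ⊔preds=0  new=0  old=⊥  +wl: 
  step 2. node 1  ⊔preds=⊥  new=⊥  stable
  step 3. node 2  ⊔preds=0  new=0  old=⊥  +wl: 
  step 4. node 3  ⊔preds=0  new=0  old=⊥  +wl: 
  step 5. node 4  ⊔preds=⊥  new=0  stable
  step 6. node 5  ⊔preds=0  new=0  old=⊥  +wl: 
  step 7. node 6  ⊔preds=⊥  new=0  stable
  step 8. node 7  ⊔preds=0  new=0  old=⊥  +wl: 1,2,4
  step 9. node 1  ⊔preds=0  new=0  old=⊥  +wl: 5
  step 10. node 2  ⊔preds=0  new=0  stable
  step 11. node 4  ⊔preds=0  new=0  stable
  step 12. node 5  ⊔preds=0  new=0  stable

Least fixpoint reached:
  node 0: 0
  node 1: 0
  node 2: 0
  node 3: 0
  node 4: 0
  node 5: 0
  node 6: 0
  node 7: 0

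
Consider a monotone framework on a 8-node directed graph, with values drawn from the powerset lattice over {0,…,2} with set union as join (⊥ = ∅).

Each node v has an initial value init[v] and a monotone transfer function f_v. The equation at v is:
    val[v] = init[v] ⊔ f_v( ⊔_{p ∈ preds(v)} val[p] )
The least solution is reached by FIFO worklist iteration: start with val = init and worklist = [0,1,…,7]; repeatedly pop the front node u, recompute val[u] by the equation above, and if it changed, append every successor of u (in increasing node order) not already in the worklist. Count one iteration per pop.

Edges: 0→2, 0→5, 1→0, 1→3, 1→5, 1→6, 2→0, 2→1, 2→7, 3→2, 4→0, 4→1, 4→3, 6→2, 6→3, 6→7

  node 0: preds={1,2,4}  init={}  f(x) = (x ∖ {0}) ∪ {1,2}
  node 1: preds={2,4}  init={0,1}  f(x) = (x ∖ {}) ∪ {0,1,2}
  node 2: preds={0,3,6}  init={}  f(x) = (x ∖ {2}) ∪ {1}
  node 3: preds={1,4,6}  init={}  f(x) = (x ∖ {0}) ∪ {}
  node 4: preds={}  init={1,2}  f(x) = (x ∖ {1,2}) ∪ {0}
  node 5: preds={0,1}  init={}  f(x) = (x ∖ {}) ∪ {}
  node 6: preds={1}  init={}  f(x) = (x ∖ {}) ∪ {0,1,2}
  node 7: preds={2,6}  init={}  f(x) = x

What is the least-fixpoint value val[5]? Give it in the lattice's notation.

Trace (15 dequeues):
  [1] u=0 | in {0,1,2} | out {1,2} | prev {} | push {}
  [2] u=1 | in {1,2} | out {0,1,2} | prev {0,1} | push {0}
  [3] u=2 | in {1,2} | out {1} | prev {} | push {1}
  [4] u=3 | in {0,1,2} | out {1,2} | prev {} | push {2}
  [5] u=4 | in {} | out {0,1,2} | prev {1,2} | push {3}
  [6] u=5 | in {0,1,2} | out {0,1,2} | prev {} | push {}
  [7] u=6 | in {0,1,2} | out {0,1,2} | prev {} | push {}
  [8] u=7 | in {0,1,2} | out {0,1,2} | prev {} | push {}
  [9] u=0 | in {0,1,2} | out {1,2} | ==
  [10] u=1 | in {0,1,2} | out {0,1,2} | ==
  [11] u=2 | in {0,1,2} | out {0,1} | prev {1} | push {0,1,7}
  [12] u=3 | in {0,1,2} | out {1,2} | ==
  [13] u=0 | in {0,1,2} | out {1,2} | ==
  [14] u=1 | in {0,1,2} | out {0,1,2} | ==
  [15] u=7 | in {0,1,2} | out {0,1,2} | ==

Converged values:
  [0] {1,2}
  [1] {0,1,2}
  [2] {0,1}
  [3] {1,2}
  [4] {0,1,2}
  [5] {0,1,2}
  [6] {0,1,2}
  [7] {0,1,2}

{0,1,2}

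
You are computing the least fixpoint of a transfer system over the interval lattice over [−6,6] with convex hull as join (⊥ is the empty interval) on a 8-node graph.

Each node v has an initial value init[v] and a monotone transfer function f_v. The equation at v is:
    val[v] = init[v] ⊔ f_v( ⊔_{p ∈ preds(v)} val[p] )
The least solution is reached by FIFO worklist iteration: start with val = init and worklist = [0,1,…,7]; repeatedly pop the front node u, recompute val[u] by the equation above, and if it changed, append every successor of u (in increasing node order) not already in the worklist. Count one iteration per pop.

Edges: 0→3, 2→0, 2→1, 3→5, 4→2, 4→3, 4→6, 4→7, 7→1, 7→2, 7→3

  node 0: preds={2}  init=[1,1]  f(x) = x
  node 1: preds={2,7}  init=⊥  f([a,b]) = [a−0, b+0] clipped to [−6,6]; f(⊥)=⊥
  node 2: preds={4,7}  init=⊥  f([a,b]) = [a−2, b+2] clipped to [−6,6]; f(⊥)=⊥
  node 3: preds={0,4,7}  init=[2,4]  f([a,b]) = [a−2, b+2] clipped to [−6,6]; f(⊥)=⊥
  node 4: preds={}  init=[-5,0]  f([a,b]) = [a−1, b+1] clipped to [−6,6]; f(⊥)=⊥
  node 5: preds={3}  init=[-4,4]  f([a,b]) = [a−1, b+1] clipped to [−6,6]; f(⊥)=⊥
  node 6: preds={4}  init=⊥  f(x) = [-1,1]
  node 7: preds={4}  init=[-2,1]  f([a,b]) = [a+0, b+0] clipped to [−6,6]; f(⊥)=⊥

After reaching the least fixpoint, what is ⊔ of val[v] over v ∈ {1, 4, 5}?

[-6,6]

Iteration log — 13 steps:
  step 1. node 0  ⊔preds=⊥  new=[1,1]  stable
  step 2. node 1  ⊔preds=[-2,1]  new=[-2,1]  old=⊥  +wl: 
  step 3. node 2  ⊔preds=[-5,1]  new=[-6,3]  old=⊥  +wl: 0,1
  step 4. node 3  ⊔preds=[-5,1]  new=[-6,4]  old=[2,4]  +wl: 
  step 5. node 4  ⊔preds=⊥  new=[-5,0]  stable
  step 6. node 5  ⊔preds=[-6,4]  new=[-6,5]  old=[-4,4]  +wl: 
  step 7. node 6  ⊔preds=[-5,0]  new=[-1,1]  old=⊥  +wl: 
  step 8. node 7  ⊔preds=[-5,0]  new=[-5,1]  old=[-2,1]  +wl: 2,3
  step 9. node 0  ⊔preds=[-6,3]  new=[-6,3]  old=[1,1]  +wl: 
  step 10. node 1  ⊔preds=[-6,3]  new=[-6,3]  old=[-2,1]  +wl: 
  step 11. node 2  ⊔preds=[-5,1]  new=[-6,3]  stable
  step 12. node 3  ⊔preds=[-6,3]  new=[-6,5]  old=[-6,4]  +wl: 5
  step 13. node 5  ⊔preds=[-6,5]  new=[-6,6]  old=[-6,5]  +wl: 

Least fixpoint reached:
  node 0: [-6,3]
  node 1: [-6,3]
  node 2: [-6,3]
  node 3: [-6,5]
  node 4: [-5,0]
  node 5: [-6,6]
  node 6: [-1,1]
  node 7: [-5,1]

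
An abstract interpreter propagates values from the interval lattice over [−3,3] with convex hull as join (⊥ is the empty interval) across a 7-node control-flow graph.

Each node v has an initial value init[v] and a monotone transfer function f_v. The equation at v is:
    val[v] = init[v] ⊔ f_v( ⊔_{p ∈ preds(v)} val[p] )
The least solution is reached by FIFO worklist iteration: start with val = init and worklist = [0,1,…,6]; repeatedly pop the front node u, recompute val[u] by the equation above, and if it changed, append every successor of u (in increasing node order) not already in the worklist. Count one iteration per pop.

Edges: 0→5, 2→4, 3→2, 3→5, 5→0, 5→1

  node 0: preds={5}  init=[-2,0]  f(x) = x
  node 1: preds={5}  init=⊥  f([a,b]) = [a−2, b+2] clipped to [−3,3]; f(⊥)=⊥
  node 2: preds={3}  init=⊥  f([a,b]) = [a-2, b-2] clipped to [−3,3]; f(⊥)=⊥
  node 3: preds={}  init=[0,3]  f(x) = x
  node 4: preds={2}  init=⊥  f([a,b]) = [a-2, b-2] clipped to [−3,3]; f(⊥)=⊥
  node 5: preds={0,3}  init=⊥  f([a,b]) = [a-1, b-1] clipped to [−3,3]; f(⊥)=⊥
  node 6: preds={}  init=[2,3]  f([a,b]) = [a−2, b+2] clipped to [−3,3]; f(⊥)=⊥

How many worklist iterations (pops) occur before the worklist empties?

Iteration log — 10 steps:
  step 1. node 0  ⊔preds=⊥  new=[-2,0]  stable
  step 2. node 1  ⊔preds=⊥  new=⊥  stable
  step 3. node 2  ⊔preds=[0,3]  new=[-2,1]  old=⊥  +wl: 
  step 4. node 3  ⊔preds=⊥  new=[0,3]  stable
  step 5. node 4  ⊔preds=[-2,1]  new=[-3,-1]  old=⊥  +wl: 
  step 6. node 5  ⊔preds=[-2,3]  new=[-3,2]  old=⊥  +wl: 0,1
  step 7. node 6  ⊔preds=⊥  new=[2,3]  stable
  step 8. node 0  ⊔preds=[-3,2]  new=[-3,2]  old=[-2,0]  +wl: 5
  step 9. node 1  ⊔preds=[-3,2]  new=[-3,3]  old=⊥  +wl: 
  step 10. node 5  ⊔preds=[-3,3]  new=[-3,2]  stable

Least fixpoint reached:
  node 0: [-3,2]
  node 1: [-3,3]
  node 2: [-2,1]
  node 3: [0,3]
  node 4: [-3,-1]
  node 5: [-3,2]
  node 6: [2,3]

10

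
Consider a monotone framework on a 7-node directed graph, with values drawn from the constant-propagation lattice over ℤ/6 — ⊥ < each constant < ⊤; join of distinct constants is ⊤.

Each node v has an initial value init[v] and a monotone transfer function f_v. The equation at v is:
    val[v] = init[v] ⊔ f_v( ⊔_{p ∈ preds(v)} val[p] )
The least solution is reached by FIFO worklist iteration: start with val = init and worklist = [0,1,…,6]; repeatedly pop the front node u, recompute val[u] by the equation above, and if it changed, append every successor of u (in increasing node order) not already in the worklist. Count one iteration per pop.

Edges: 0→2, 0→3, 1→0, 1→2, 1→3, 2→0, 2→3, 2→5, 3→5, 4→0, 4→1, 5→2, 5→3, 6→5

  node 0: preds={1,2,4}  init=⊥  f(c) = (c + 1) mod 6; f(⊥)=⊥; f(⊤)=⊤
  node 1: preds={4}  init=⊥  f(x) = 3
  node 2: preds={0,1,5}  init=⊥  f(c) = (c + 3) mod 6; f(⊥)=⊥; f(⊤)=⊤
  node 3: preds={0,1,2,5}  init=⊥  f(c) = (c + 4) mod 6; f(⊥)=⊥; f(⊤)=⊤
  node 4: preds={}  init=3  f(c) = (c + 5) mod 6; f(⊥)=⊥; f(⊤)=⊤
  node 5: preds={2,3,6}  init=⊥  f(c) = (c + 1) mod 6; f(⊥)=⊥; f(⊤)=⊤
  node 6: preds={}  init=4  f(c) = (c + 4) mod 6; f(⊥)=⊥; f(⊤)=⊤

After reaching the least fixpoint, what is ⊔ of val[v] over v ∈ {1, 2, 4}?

Iteration log — 10 steps:
  step 1. node 0  ⊔preds=3  new=4  old=⊥  +wl: 
  step 2. node 1  ⊔preds=3  new=3  old=⊥  +wl: 0
  step 3. node 2  ⊔preds=⊤  new=⊤  old=⊥  +wl: 
  step 4. node 3  ⊔preds=⊤  new=⊤  old=⊥  +wl: 
  step 5. node 4  ⊔preds=⊥  new=3  stable
  step 6. node 5  ⊔preds=⊤  new=⊤  old=⊥  +wl: 2,3
  step 7. node 6  ⊔preds=⊥  new=4  stable
  step 8. node 0  ⊔preds=⊤  new=⊤  old=4  +wl: 
  step 9. node 2  ⊔preds=⊤  new=⊤  stable
  step 10. node 3  ⊔preds=⊤  new=⊤  stable

Least fixpoint reached:
  node 0: ⊤
  node 1: 3
  node 2: ⊤
  node 3: ⊤
  node 4: 3
  node 5: ⊤
  node 6: 4

⊤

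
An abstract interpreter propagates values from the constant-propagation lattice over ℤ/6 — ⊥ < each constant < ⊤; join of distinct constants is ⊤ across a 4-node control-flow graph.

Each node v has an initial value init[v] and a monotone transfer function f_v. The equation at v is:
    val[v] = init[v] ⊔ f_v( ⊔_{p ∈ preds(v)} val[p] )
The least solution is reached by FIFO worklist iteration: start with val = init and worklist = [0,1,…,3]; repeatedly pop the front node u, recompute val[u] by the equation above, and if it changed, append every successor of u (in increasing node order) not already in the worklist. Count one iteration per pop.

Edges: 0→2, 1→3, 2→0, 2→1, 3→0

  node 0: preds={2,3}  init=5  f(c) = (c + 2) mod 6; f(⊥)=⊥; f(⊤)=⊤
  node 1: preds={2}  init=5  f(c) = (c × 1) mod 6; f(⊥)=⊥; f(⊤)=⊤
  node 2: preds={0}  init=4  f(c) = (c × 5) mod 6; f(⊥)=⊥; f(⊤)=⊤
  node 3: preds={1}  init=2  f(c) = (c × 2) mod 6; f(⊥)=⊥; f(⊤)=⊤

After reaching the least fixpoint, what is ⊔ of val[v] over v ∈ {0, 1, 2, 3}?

Trace (6 dequeues):
  [1] u=0 | in ⊤ | out ⊤ | prev 5 | push {}
  [2] u=1 | in 4 | out ⊤ | prev 5 | push {}
  [3] u=2 | in ⊤ | out ⊤ | prev 4 | push {0,1}
  [4] u=3 | in ⊤ | out ⊤ | prev 2 | push {}
  [5] u=0 | in ⊤ | out ⊤ | ==
  [6] u=1 | in ⊤ | out ⊤ | ==

Converged values:
  [0] ⊤
  [1] ⊤
  [2] ⊤
  [3] ⊤

⊤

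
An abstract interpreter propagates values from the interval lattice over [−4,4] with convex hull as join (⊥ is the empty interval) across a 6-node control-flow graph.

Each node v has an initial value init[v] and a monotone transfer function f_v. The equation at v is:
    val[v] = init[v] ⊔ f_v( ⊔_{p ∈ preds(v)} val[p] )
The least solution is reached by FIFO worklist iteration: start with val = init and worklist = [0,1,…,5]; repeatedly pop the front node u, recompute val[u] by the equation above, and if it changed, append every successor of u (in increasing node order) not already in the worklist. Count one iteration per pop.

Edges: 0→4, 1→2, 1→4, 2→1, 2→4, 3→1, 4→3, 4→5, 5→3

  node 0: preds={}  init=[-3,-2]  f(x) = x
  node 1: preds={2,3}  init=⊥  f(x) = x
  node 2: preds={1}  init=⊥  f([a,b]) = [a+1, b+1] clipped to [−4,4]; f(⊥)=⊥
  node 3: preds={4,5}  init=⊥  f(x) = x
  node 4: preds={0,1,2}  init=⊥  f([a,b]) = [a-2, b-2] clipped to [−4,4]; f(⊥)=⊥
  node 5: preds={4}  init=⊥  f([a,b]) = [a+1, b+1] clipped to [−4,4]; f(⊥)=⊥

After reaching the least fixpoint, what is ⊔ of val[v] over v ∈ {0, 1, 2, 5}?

[-4,4]

Iteration log — 45 steps:
  step 1. node 0  ⊔preds=⊥  new=[-3,-2]  stable
  step 2. node 1  ⊔preds=⊥  new=⊥  stable
  step 3. node 2  ⊔preds=⊥  new=⊥  stable
  step 4. node 3  ⊔preds=⊥  new=⊥  stable
  step 5. node 4  ⊔preds=[-3,-2]  new=[-4,-4]  old=⊥  +wl: 3
  step 6. node 5  ⊔preds=[-4,-4]  new=[-3,-3]  old=⊥  +wl: 
  step 7. node 3  ⊔preds=[-4,-3]  new=[-4,-3]  old=⊥  +wl: 1
  step 8. node 1  ⊔preds=[-4,-3]  new=[-4,-3]  old=⊥  +wl: 2,4
  step 9. node 2  ⊔preds=[-4,-3]  new=[-3,-2]  old=⊥  +wl: 1
  step 10. node 4  ⊔preds=[-4,-2]  new=[-4,-4]  stable
  step 11. node 1  ⊔preds=[-4,-2]  new=[-4,-2]  old=[-4,-3]  +wl: 2,4
  step 12. node 2  ⊔preds=[-4,-2]  new=[-3,-1]  old=[-3,-2]  +wl: 1
  step 13. node 4  ⊔preds=[-4,-1]  new=[-4,-3]  old=[-4,-4]  +wl: 3,5
  step 14. node 1  ⊔preds=[-4,-1]  new=[-4,-1]  old=[-4,-2]  +wl: 2,4
  step 15. node 3  ⊔preds=[-4,-3]  new=[-4,-3]  stable
  step 16. node 5  ⊔preds=[-4,-3]  new=[-3,-2]  old=[-3,-3]  +wl: 3
  step 17. node 2  ⊔preds=[-4,-1]  new=[-3,0]  old=[-3,-1]  +wl: 1
  step 18. node 4  ⊔preds=[-4,0]  new=[-4,-2]  old=[-4,-3]  +wl: 5
  step 19. node 3  ⊔preds=[-4,-2]  new=[-4,-2]  old=[-4,-3]  +wl: 
  step 20. node 1  ⊔preds=[-4,0]  new=[-4,0]  old=[-4,-1]  +wl: 2,4
  step 21. node 5  ⊔preds=[-4,-2]  new=[-3,-1]  old=[-3,-2]  +wl: 3
  step 22. node 2  ⊔preds=[-4,0]  new=[-3,1]  old=[-3,0]  +wl: 1
  step 23. node 4  ⊔preds=[-4,1]  new=[-4,-1]  old=[-4,-2]  +wl: 5
  step 24. node 3  ⊔preds=[-4,-1]  new=[-4,-1]  old=[-4,-2]  +wl: 
  step 25. node 1  ⊔preds=[-4,1]  new=[-4,1]  old=[-4,0]  +wl: 2,4
  step 26. node 5  ⊔preds=[-4,-1]  new=[-3,0]  old=[-3,-1]  +wl: 3
  step 27. node 2  ⊔preds=[-4,1]  new=[-3,2]  old=[-3,1]  +wl: 1
  step 28. node 4  ⊔preds=[-4,2]  new=[-4,0]  old=[-4,-1]  +wl: 5
  step 29. node 3  ⊔preds=[-4,0]  new=[-4,0]  old=[-4,-1]  +wl: 
  step 30. node 1  ⊔preds=[-4,2]  new=[-4,2]  old=[-4,1]  +wl: 2,4
  step 31. node 5  ⊔preds=[-4,0]  new=[-3,1]  old=[-3,0]  +wl: 3
  step 32. node 2  ⊔preds=[-4,2]  new=[-3,3]  old=[-3,2]  +wl: 1
  step 33. node 4  ⊔preds=[-4,3]  new=[-4,1]  old=[-4,0]  +wl: 5
  step 34. node 3  ⊔preds=[-4,1]  new=[-4,1]  old=[-4,0]  +wl: 
  step 35. node 1  ⊔preds=[-4,3]  new=[-4,3]  old=[-4,2]  +wl: 2,4
  step 36. node 5  ⊔preds=[-4,1]  new=[-3,2]  old=[-3,1]  +wl: 3
  step 37. node 2  ⊔preds=[-4,3]  new=[-3,4]  old=[-3,3]  +wl: 1
  step 38. node 4  ⊔preds=[-4,4]  new=[-4,2]  old=[-4,1]  +wl: 5
  step 39. node 3  ⊔preds=[-4,2]  new=[-4,2]  old=[-4,1]  +wl: 
  step 40. node 1  ⊔preds=[-4,4]  new=[-4,4]  old=[-4,3]  +wl: 2,4
  step 41. node 5  ⊔preds=[-4,2]  new=[-3,3]  old=[-3,2]  +wl: 3
  step 42. node 2  ⊔preds=[-4,4]  new=[-3,4]  stable
  step 43. node 4  ⊔preds=[-4,4]  new=[-4,2]  stable
  step 44. node 3  ⊔preds=[-4,3]  new=[-4,3]  old=[-4,2]  +wl: 1
  step 45. node 1  ⊔preds=[-4,4]  new=[-4,4]  stable

Least fixpoint reached:
  node 0: [-3,-2]
  node 1: [-4,4]
  node 2: [-3,4]
  node 3: [-4,3]
  node 4: [-4,2]
  node 5: [-3,3]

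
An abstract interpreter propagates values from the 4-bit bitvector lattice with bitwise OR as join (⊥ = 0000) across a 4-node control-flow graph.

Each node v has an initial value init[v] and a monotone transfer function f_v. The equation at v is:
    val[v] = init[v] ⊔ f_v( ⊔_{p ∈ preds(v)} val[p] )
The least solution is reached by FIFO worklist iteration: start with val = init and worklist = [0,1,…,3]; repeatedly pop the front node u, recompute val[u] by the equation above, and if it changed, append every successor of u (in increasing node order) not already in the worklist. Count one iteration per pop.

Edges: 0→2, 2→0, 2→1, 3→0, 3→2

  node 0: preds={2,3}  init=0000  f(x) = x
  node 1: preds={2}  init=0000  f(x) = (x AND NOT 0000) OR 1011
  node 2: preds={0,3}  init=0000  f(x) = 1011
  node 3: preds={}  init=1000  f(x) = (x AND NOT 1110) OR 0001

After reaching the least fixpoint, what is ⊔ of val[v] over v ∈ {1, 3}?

Trace (7 dequeues):
  [1] u=0 | in 1000 | out 1000 | prev 0000 | push {}
  [2] u=1 | in 0000 | out 1011 | prev 0000 | push {}
  [3] u=2 | in 1000 | out 1011 | prev 0000 | push {0,1}
  [4] u=3 | in 0000 | out 1001 | prev 1000 | push {2}
  [5] u=0 | in 1011 | out 1011 | prev 1000 | push {}
  [6] u=1 | in 1011 | out 1011 | ==
  [7] u=2 | in 1011 | out 1011 | ==

Converged values:
  [0] 1011
  [1] 1011
  [2] 1011
  [3] 1001

1011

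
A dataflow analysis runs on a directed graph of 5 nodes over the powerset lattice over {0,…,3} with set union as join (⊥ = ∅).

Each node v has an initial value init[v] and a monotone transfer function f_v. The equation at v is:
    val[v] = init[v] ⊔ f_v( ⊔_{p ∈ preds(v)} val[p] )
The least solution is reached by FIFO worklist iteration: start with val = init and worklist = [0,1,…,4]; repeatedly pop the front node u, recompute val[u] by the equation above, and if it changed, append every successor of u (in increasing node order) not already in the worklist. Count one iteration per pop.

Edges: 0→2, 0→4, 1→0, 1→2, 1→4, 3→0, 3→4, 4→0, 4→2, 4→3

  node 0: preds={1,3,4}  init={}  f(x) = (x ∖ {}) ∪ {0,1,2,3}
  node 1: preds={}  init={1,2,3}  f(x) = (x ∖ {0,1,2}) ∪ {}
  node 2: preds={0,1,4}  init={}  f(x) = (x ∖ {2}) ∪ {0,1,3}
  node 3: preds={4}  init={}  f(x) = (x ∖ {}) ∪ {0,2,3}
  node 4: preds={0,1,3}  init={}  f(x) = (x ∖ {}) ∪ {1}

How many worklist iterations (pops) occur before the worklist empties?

Trace (10 dequeues):
  [1] u=0 | in {1,2,3} | out {0,1,2,3} | prev {} | push {}
  [2] u=1 | in {} | out {1,2,3} | ==
  [3] u=2 | in {0,1,2,3} | out {0,1,3} | prev {} | push {}
  [4] u=3 | in {} | out {0,2,3} | prev {} | push {0}
  [5] u=4 | in {0,1,2,3} | out {0,1,2,3} | prev {} | push {2,3}
  [6] u=0 | in {0,1,2,3} | out {0,1,2,3} | ==
  [7] u=2 | in {0,1,2,3} | out {0,1,3} | ==
  [8] u=3 | in {0,1,2,3} | out {0,1,2,3} | prev {0,2,3} | push {0,4}
  [9] u=0 | in {0,1,2,3} | out {0,1,2,3} | ==
  [10] u=4 | in {0,1,2,3} | out {0,1,2,3} | ==

Converged values:
  [0] {0,1,2,3}
  [1] {1,2,3}
  [2] {0,1,3}
  [3] {0,1,2,3}
  [4] {0,1,2,3}

10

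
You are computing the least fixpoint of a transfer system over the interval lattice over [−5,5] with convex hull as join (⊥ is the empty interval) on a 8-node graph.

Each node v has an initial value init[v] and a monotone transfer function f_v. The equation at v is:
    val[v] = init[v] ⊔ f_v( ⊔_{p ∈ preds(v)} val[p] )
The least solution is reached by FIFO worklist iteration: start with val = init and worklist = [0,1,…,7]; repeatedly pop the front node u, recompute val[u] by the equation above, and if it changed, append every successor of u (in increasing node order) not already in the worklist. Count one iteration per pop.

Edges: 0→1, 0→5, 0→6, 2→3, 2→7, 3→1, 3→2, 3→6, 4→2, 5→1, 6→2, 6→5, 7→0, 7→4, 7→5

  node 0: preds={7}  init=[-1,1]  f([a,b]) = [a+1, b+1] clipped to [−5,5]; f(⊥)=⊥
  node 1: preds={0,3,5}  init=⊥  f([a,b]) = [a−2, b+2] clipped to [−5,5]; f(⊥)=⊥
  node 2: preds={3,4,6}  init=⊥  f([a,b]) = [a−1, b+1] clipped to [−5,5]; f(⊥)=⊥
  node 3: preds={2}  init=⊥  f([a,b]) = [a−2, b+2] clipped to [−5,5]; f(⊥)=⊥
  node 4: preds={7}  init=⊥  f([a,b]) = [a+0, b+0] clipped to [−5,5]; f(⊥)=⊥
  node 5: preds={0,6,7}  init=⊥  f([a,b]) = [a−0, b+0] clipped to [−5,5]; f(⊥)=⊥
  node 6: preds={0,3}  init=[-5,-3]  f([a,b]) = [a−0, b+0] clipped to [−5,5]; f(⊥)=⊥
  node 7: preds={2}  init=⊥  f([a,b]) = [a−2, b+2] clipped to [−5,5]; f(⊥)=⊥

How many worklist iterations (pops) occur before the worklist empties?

Iteration log — 32 steps:
  step 1. node 0  ⊔preds=⊥  new=[-1,1]  stable
  step 2. node 1  ⊔preds=[-1,1]  new=[-3,3]  old=⊥  +wl: 
  step 3. node 2  ⊔preds=[-5,-3]  new=[-5,-2]  old=⊥  +wl: 
  step 4. node 3  ⊔preds=[-5,-2]  new=[-5,0]  old=⊥  +wl: 1,2
  step 5. node 4  ⊔preds=⊥  new=⊥  stable
  step 6. node 5  ⊔preds=[-5,1]  new=[-5,1]  old=⊥  +wl: 
  step 7. node 6  ⊔preds=[-5,1]  new=[-5,1]  old=[-5,-3]  +wl: 5
  step 8. node 7  ⊔preds=[-5,-2]  new=[-5,0]  old=⊥  +wl: 0,4
  step 9. node 1  ⊔preds=[-5,1]  new=[-5,3]  old=[-3,3]  +wl: 
  step 10. node 2  ⊔preds=[-5,1]  new=[-5,2]  old=[-5,-2]  +wl: 3,7
  step 11. node 5  ⊔preds=[-5,1]  new=[-5,1]  stable
  step 12. node 0  ⊔preds=[-5,0]  new=[-4,1]  old=[-1,1]  +wl: 1,5,6
  step 13. node 4  ⊔preds=[-5,0]  new=[-5,0]  old=⊥  +wl: 2
  step 14. node 3  ⊔preds=[-5,2]  new=[-5,4]  old=[-5,0]  +wl: 
  step 15. node 7  ⊔preds=[-5,2]  new=[-5,4]  old=[-5,0]  +wl: 0,4
  step 16. node 1  ⊔preds=[-5,4]  new=[-5,5]  old=[-5,3]  +wl: 
  step 17. node 5  ⊔preds=[-5,4]  new=[-5,4]  old=[-5,1]  +wl: 1
  step 18. node 6  ⊔preds=[-5,4]  new=[-5,4]  old=[-5,1]  +wl: 5
  step 19. node 2  ⊔preds=[-5,4]  new=[-5,5]  old=[-5,2]  +wl: 3,7
  step 20. node 0  ⊔preds=[-5,4]  new=[-4,5]  old=[-4,1]  +wl: 6
  step 21. node 4  ⊔preds=[-5,4]  new=[-5,4]  old=[-5,0]  +wl: 2
  step 22. node 1  ⊔preds=[-5,5]  new=[-5,5]  stable
  step 23. node 5  ⊔preds=[-5,5]  new=[-5,5]  old=[-5,4]  +wl: 1
  step 24. node 3  ⊔preds=[-5,5]  new=[-5,5]  old=[-5,4]  +wl: 
  step 25. node 7  ⊔preds=[-5,5]  new=[-5,5]  old=[-5,4]  +wl: 0,4,5
  step 26. node 6  ⊔preds=[-5,5]  new=[-5,5]  old=[-5,4]  +wl: 
  step 27. node 2  ⊔preds=[-5,5]  new=[-5,5]  stable
  step 28. node 1  ⊔preds=[-5,5]  new=[-5,5]  stable
  step 29. node 0  ⊔preds=[-5,5]  new=[-4,5]  stable
  step 30. node 4  ⊔preds=[-5,5]  new=[-5,5]  old=[-5,4]  +wl: 2
  step 31. node 5  ⊔preds=[-5,5]  new=[-5,5]  stable
  step 32. node 2  ⊔preds=[-5,5]  new=[-5,5]  stable

Least fixpoint reached:
  node 0: [-4,5]
  node 1: [-5,5]
  node 2: [-5,5]
  node 3: [-5,5]
  node 4: [-5,5]
  node 5: [-5,5]
  node 6: [-5,5]
  node 7: [-5,5]

32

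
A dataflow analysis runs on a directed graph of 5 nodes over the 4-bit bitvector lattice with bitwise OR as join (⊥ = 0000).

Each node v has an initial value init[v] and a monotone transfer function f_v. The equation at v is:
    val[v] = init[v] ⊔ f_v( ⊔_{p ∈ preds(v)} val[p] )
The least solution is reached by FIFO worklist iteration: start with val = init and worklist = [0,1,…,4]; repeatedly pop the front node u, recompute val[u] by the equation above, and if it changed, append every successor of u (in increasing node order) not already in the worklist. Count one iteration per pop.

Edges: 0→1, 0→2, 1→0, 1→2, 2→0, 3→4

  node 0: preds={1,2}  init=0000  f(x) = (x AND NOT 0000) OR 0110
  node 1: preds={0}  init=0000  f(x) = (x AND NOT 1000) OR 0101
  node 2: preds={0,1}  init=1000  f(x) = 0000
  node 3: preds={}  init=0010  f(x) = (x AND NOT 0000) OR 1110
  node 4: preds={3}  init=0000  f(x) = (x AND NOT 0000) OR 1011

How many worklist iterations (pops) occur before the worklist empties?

8

Worklist (8 pops):
  #1 pop 0: in=1000 → 1110 (was 0000); enqueue []
  #2 pop 1: in=1110 → 0111 (was 0000); enqueue [0]
  #3 pop 2: in=1111 → 1000 (no change)
  #4 pop 3: in=0000 → 1110 (was 0010); enqueue []
  #5 pop 4: in=1110 → 1111 (was 0000); enqueue []
  #6 pop 0: in=1111 → 1111 (was 1110); enqueue [1,2]
  #7 pop 1: in=1111 → 0111 (no change)
  #8 pop 2: in=1111 → 1000 (no change)

Fixpoint:
  val[0] = 1111
  val[1] = 0111
  val[2] = 1000
  val[3] = 1110
  val[4] = 1111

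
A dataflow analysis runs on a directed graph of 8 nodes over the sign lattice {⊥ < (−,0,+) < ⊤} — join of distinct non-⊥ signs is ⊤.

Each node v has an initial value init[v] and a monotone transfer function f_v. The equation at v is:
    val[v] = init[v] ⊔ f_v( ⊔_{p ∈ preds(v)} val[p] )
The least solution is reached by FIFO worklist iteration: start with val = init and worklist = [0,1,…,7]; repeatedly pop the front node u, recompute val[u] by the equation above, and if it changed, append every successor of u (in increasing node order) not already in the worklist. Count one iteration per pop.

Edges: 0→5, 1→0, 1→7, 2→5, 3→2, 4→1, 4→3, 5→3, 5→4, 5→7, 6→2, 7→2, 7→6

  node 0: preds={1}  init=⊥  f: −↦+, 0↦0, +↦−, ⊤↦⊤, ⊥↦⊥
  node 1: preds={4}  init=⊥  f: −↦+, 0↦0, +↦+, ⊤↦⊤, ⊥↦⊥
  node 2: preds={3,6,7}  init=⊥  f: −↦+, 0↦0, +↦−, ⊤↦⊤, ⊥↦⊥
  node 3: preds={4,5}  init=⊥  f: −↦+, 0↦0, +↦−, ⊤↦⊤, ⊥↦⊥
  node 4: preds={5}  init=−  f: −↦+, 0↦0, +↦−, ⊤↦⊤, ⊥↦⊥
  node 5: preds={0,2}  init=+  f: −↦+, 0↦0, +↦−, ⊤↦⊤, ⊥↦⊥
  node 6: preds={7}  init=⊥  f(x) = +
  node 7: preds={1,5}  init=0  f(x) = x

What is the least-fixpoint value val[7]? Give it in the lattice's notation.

⊤

Trace (19 dequeues):
  [1] u=0 | in ⊥ | out ⊥ | ==
  [2] u=1 | in − | out + | prev ⊥ | push {0}
  [3] u=2 | in 0 | out 0 | prev ⊥ | push {}
  [4] u=3 | in ⊤ | out ⊤ | prev ⊥ | push {2}
  [5] u=4 | in + | out − | ==
  [6] u=5 | in 0 | out ⊤ | prev + | push {3,4}
  [7] u=6 | in 0 | out + | prev ⊥ | push {}
  [8] u=7 | in ⊤ | out ⊤ | prev 0 | push {6}
  [9] u=0 | in + | out − | prev ⊥ | push {5}
  [10] u=2 | in ⊤ | out ⊤ | prev 0 | push {}
  [11] u=3 | in ⊤ | out ⊤ | ==
  [12] u=4 | in ⊤ | out ⊤ | prev − | push {1,3}
  [13] u=6 | in ⊤ | out + | ==
  [14] u=5 | in ⊤ | out ⊤ | ==
  [15] u=1 | in ⊤ | out ⊤ | prev + | push {0,7}
  [16] u=3 | in ⊤ | out ⊤ | ==
  [17] u=0 | in ⊤ | out ⊤ | prev − | push {5}
  [18] u=7 | in ⊤ | out ⊤ | ==
  [19] u=5 | in ⊤ | out ⊤ | ==

Converged values:
  [0] ⊤
  [1] ⊤
  [2] ⊤
  [3] ⊤
  [4] ⊤
  [5] ⊤
  [6] +
  [7] ⊤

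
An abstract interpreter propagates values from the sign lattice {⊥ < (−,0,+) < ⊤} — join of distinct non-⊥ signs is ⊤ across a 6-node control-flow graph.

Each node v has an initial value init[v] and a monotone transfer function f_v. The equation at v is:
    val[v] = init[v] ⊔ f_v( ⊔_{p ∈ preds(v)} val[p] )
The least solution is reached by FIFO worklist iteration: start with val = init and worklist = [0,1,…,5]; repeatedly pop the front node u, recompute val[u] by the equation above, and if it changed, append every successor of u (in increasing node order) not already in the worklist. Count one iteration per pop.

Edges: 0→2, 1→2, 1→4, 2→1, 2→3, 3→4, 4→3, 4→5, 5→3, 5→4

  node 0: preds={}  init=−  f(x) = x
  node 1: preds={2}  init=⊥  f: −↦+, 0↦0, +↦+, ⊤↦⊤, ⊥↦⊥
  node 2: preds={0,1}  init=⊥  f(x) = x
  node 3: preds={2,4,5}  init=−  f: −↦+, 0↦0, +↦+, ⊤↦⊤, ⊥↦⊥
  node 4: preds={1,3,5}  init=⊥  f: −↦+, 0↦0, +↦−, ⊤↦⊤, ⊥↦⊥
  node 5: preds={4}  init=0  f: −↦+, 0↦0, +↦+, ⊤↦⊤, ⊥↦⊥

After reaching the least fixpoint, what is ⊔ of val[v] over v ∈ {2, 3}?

Worklist (14 pops):
  #1 pop 0: in=⊥ → − (no change)
  #2 pop 1: in=⊥ → ⊥ (no change)
  #3 pop 2: in=− → − (was ⊥); enqueue [1]
  #4 pop 3: in=⊤ → ⊤ (was −); enqueue []
  #5 pop 4: in=⊤ → ⊤ (was ⊥); enqueue [3]
  #6 pop 5: in=⊤ → ⊤ (was 0); enqueue [4]
  #7 pop 1: in=− → + (was ⊥); enqueue [2]
  #8 pop 3: in=⊤ → ⊤ (no change)
  #9 pop 4: in=⊤ → ⊤ (no change)
  #10 pop 2: in=⊤ → ⊤ (was −); enqueue [1,3]
  #11 pop 1: in=⊤ → ⊤ (was +); enqueue [2,4]
  #12 pop 3: in=⊤ → ⊤ (no change)
  #13 pop 2: in=⊤ → ⊤ (no change)
  #14 pop 4: in=⊤ → ⊤ (no change)

Fixpoint:
  val[0] = −
  val[1] = ⊤
  val[2] = ⊤
  val[3] = ⊤
  val[4] = ⊤
  val[5] = ⊤

⊤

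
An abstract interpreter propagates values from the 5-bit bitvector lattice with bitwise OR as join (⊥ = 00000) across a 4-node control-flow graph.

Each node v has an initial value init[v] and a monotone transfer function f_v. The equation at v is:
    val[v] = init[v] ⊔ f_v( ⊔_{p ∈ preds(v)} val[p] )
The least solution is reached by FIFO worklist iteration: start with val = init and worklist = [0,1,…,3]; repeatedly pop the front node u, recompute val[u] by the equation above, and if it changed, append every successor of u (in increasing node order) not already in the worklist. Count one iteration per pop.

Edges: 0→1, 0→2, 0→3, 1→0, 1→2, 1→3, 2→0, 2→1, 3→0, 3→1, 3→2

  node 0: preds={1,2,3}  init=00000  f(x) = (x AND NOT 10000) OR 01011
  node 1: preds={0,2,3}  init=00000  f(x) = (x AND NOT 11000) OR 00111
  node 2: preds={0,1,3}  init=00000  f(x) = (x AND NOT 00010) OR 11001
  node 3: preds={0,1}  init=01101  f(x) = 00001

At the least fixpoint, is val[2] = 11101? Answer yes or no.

Trace (6 dequeues):
  [1] u=0 | in 01101 | out 01111 | prev 00000 | push {}
  [2] u=1 | in 01111 | out 00111 | prev 00000 | push {0}
  [3] u=2 | in 01111 | out 11101 | prev 00000 | push {1}
  [4] u=3 | in 01111 | out 01101 | ==
  [5] u=0 | in 11111 | out 01111 | ==
  [6] u=1 | in 11111 | out 00111 | ==

Converged values:
  [0] 01111
  [1] 00111
  [2] 11101
  [3] 01101

yes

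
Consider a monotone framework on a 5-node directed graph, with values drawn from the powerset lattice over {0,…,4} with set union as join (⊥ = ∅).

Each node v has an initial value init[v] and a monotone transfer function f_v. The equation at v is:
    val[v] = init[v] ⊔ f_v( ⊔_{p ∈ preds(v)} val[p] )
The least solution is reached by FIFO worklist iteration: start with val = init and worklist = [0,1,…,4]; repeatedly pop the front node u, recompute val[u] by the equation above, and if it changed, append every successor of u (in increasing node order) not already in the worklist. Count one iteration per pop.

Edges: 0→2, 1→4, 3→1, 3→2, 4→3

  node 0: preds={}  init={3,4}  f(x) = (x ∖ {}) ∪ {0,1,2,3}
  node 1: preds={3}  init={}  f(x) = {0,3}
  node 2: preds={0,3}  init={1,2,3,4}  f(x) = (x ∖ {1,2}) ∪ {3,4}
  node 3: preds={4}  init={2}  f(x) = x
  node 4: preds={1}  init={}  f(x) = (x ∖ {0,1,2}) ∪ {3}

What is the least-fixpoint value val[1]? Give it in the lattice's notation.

{0,3}

Trace (8 dequeues):
  [1] u=0 | in {} | out {0,1,2,3,4} | prev {3,4} | push {}
  [2] u=1 | in {2} | out {0,3} | prev {} | push {}
  [3] u=2 | in {0,1,2,3,4} | out {0,1,2,3,4} | prev {1,2,3,4} | push {}
  [4] u=3 | in {} | out {2} | ==
  [5] u=4 | in {0,3} | out {3} | prev {} | push {3}
  [6] u=3 | in {3} | out {2,3} | prev {2} | push {1,2}
  [7] u=1 | in {2,3} | out {0,3} | ==
  [8] u=2 | in {0,1,2,3,4} | out {0,1,2,3,4} | ==

Converged values:
  [0] {0,1,2,3,4}
  [1] {0,3}
  [2] {0,1,2,3,4}
  [3] {2,3}
  [4] {3}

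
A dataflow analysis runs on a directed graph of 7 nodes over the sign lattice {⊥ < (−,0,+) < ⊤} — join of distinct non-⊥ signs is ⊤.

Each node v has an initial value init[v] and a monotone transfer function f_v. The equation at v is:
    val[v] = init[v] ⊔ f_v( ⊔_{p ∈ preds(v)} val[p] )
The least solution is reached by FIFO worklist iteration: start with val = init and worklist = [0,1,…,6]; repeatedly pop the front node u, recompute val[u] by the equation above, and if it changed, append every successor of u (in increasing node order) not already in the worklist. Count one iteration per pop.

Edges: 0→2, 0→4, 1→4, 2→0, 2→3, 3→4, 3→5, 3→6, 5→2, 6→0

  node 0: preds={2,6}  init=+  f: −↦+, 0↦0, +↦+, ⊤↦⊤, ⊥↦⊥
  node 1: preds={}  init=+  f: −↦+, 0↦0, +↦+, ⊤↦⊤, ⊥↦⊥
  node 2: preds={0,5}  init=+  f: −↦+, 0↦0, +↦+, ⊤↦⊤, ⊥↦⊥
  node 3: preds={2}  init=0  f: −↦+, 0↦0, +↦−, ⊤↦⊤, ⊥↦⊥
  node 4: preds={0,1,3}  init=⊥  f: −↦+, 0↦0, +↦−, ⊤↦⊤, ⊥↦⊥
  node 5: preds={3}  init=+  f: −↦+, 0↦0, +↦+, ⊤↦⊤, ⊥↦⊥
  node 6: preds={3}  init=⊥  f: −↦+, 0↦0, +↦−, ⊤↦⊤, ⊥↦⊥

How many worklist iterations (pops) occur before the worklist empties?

12

Trace (12 dequeues):
  [1] u=0 | in + | out + | ==
  [2] u=1 | in ⊥ | out + | ==
  [3] u=2 | in + | out + | ==
  [4] u=3 | in + | out ⊤ | prev 0 | push {}
  [5] u=4 | in ⊤ | out ⊤ | prev ⊥ | push {}
  [6] u=5 | in ⊤ | out ⊤ | prev + | push {2}
  [7] u=6 | in ⊤ | out ⊤ | prev ⊥ | push {0}
  [8] u=2 | in ⊤ | out ⊤ | prev + | push {3}
  [9] u=0 | in ⊤ | out ⊤ | prev + | push {2,4}
  [10] u=3 | in ⊤ | out ⊤ | ==
  [11] u=2 | in ⊤ | out ⊤ | ==
  [12] u=4 | in ⊤ | out ⊤ | ==

Converged values:
  [0] ⊤
  [1] +
  [2] ⊤
  [3] ⊤
  [4] ⊤
  [5] ⊤
  [6] ⊤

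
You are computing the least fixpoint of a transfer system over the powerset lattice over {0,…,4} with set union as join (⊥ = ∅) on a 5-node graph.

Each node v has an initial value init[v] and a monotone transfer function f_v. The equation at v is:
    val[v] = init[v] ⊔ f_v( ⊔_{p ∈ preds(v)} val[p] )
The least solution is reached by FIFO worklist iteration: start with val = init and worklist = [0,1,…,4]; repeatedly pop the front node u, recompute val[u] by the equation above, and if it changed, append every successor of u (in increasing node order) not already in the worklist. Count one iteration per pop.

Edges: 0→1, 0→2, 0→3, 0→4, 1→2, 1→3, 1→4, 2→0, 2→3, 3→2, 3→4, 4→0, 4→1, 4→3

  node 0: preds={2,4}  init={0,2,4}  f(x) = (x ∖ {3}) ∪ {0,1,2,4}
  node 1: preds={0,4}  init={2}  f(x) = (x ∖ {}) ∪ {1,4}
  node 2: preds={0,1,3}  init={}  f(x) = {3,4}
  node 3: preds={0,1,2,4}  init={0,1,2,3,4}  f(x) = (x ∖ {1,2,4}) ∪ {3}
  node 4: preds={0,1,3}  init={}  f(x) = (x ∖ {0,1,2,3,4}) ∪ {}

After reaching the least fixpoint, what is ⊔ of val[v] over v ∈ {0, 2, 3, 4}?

{0,1,2,3,4}

Iteration log — 6 steps:
  step 1. node 0  ⊔preds={}  new={0,1,2,4}  old={0,2,4}  +wl: 
  step 2. node 1  ⊔preds={0,1,2,4}  new={0,1,2,4}  old={2}  +wl: 
  step 3. node 2  ⊔preds={0,1,2,3,4}  new={3,4}  old={}  +wl: 0
  step 4. node 3  ⊔preds={0,1,2,3,4}  new={0,1,2,3,4}  stable
  step 5. node 4  ⊔preds={0,1,2,3,4}  new={}  stable
  step 6. node 0  ⊔preds={3,4}  new={0,1,2,4}  stable

Least fixpoint reached:
  node 0: {0,1,2,4}
  node 1: {0,1,2,4}
  node 2: {3,4}
  node 3: {0,1,2,3,4}
  node 4: {}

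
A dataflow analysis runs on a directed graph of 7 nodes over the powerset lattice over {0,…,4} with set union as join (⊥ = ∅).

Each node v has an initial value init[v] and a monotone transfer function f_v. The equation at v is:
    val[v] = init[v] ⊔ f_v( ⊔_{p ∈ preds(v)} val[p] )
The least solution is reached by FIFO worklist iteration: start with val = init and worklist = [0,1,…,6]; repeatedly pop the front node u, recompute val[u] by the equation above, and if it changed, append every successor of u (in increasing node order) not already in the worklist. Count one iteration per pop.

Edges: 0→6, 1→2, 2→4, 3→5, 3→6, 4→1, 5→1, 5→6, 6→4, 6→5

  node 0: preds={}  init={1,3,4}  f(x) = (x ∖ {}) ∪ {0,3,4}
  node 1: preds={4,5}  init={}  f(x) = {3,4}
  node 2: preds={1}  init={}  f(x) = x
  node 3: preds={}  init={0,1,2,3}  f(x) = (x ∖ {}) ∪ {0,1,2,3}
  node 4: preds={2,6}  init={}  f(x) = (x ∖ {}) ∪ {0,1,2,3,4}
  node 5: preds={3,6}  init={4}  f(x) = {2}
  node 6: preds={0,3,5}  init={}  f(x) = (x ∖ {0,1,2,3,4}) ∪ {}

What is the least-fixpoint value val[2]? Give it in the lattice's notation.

{3,4}

Iteration log — 8 steps:
  step 1. node 0  ⊔preds={}  new={0,1,3,4}  old={1,3,4}  +wl: 
  step 2. node 1  ⊔preds={4}  new={3,4}  old={}  +wl: 
  step 3. node 2  ⊔preds={3,4}  new={3,4}  old={}  +wl: 
  step 4. node 3  ⊔preds={}  new={0,1,2,3}  stable
  step 5. node 4  ⊔preds={3,4}  new={0,1,2,3,4}  old={}  +wl: 1
  step 6. node 5  ⊔preds={0,1,2,3}  new={2,4}  old={4}  +wl: 
  step 7. node 6  ⊔preds={0,1,2,3,4}  new={}  stable
  step 8. node 1  ⊔preds={0,1,2,3,4}  new={3,4}  stable

Least fixpoint reached:
  node 0: {0,1,3,4}
  node 1: {3,4}
  node 2: {3,4}
  node 3: {0,1,2,3}
  node 4: {0,1,2,3,4}
  node 5: {2,4}
  node 6: {}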